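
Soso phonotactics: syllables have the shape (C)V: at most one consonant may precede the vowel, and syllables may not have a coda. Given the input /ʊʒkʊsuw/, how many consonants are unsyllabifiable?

Syllabifying with onset maximization leaves /ʒ/, /w/ stranded (no codas are permitted; onsets are limited to one consonant).

2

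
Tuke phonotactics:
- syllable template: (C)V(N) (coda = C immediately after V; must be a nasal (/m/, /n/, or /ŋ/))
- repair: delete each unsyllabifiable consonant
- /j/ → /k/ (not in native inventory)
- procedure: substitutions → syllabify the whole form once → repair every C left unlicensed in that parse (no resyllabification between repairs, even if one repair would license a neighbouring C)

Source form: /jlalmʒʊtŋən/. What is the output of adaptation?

Substitution: /j/ → /k/, giving /klalmʒʊtŋən/.
Under (C)V(N), the unsyllabifiable consonants are /k/, /l/, /m/, /t/ (only a nasal (/m/, /n/, or /ŋ/) is licensed in coda position; onsets are limited to one consonant).
Deletion applies to /k/, /l/, /m/, /t/.

laʒʊŋən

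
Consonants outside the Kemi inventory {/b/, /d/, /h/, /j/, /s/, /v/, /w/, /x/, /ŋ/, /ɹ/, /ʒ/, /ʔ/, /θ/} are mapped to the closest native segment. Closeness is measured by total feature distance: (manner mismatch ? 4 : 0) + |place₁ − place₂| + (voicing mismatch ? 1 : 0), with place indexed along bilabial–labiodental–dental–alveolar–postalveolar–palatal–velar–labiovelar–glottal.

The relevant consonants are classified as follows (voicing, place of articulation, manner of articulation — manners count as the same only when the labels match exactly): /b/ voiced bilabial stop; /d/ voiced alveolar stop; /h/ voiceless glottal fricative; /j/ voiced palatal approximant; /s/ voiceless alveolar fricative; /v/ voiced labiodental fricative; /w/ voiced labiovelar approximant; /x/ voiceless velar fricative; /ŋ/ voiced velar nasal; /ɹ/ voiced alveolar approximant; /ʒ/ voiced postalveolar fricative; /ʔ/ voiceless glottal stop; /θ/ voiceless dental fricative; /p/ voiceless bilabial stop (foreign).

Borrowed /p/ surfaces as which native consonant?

b

/b/ is closest: same manner (stop), place distance 0 (bilabial→bilabial), voicing differs (+1); total 1. Next closest is /d/ at distance 4.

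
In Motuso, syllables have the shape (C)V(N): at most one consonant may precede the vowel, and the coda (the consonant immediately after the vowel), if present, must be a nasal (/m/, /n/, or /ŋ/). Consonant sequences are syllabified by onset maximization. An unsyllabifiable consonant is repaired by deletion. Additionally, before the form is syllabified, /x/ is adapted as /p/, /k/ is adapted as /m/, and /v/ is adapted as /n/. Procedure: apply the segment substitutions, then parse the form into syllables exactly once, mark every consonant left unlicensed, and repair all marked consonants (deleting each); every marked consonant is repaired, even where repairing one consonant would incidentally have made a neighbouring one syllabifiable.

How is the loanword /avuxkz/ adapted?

anu

Substitution: /v/ → /n/, /x/ → /p/, /k/ → /m/, giving /anupmz/.
Under (C)V(N), the unsyllabifiable consonants are /p/, /m/, /z/ (only a nasal (/m/, /n/, or /ŋ/) is licensed in coda position; onsets are limited to one consonant).
Deleting the stranded consonants removes /p/, /m/, /z/.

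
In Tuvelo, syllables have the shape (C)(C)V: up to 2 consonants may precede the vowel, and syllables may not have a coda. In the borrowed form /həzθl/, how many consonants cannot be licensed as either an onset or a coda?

The consonants /z/, /θ/, /l/ cannot be parsed into a legal (C)(C)V syllable (no codas are permitted; onsets may contain at most 2 consonants).

3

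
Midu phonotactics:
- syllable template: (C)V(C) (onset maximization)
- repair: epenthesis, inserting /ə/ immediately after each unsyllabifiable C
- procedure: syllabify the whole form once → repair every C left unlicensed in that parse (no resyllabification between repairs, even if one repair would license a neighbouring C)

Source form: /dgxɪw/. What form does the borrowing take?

The consonants /d/, /g/ cannot be parsed into a legal (C)V(C) syllable (at most one coda consonant is licensed; onsets are limited to one consonant).
Epenthesis after each stranded consonant: /d/ → /də/, /g/ → /gə/.

dəgəxɪw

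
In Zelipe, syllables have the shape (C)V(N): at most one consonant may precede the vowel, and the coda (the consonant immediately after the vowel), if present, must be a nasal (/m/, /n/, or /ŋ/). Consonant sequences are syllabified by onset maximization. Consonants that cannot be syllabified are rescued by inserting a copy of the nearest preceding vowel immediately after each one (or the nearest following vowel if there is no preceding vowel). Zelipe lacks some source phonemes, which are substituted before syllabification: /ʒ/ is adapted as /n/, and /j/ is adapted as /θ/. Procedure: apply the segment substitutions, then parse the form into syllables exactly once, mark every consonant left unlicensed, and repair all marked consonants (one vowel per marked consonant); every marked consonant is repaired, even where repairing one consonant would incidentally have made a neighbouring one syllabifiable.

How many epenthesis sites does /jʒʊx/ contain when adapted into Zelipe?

2

After substitution the input is /θnʊx/.
The unsyllabifiable consonants are /θ/, /x/; each receives one epenthetic vowel.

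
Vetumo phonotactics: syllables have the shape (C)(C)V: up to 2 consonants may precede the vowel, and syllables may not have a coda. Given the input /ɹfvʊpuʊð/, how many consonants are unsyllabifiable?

2

Under (C)(C)V, the unsyllabifiable consonants are /ɹ/, /ð/ (no codas are permitted; onsets may contain at most 2 consonants).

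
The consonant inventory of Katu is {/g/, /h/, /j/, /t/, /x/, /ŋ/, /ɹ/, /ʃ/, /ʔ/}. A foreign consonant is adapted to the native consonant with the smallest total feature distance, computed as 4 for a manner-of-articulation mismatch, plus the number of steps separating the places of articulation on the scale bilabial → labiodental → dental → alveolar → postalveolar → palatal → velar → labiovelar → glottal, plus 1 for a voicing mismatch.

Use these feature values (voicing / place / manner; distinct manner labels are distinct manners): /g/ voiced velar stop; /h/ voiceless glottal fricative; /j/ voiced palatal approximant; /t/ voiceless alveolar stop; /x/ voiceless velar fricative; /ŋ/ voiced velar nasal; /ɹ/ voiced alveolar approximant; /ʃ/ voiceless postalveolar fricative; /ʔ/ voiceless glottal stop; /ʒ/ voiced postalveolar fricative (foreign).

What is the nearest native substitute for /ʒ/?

/ʃ/ is closest: same manner (fricative), place distance 0 (postalveolar→postalveolar), voicing differs (+1); total 1. Next closest is /x/ at distance 3.

ʃ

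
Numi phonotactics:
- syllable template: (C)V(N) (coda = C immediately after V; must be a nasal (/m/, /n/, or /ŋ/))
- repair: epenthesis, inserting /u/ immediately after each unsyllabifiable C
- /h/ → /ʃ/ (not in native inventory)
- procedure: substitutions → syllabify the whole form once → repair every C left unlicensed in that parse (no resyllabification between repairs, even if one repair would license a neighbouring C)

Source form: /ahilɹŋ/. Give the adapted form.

aʃiluɹuŋu

Substitution: /h/ → /ʃ/, giving /aʃilɹŋ/.
Under (C)V(N), the unsyllabifiable consonants are /l/, /ɹ/, /ŋ/ (only a nasal (/m/, /n/, or /ŋ/) is licensed in coda position; onsets are limited to one consonant).
Epenthesis after each stranded consonant: /l/ → /lu/, /ɹ/ → /ɹu/, /ŋ/ → /ŋu/.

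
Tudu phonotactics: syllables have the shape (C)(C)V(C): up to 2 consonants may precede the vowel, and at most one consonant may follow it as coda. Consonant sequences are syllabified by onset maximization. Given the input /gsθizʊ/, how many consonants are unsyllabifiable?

1

Under (C)(C)V(C), the unsyllabifiable consonants are /g/ (at most one coda consonant is licensed; onsets may contain at most 2 consonants).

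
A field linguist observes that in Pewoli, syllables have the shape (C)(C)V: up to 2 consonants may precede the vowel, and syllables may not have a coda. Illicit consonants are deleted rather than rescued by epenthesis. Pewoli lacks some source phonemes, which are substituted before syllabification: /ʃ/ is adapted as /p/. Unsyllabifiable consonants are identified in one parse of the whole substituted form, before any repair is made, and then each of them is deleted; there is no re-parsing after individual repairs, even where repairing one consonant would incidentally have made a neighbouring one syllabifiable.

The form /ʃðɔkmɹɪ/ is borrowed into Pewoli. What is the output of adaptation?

Substitution: /ʃ/ → /p/, giving /pðɔkmɹɪ/.
Under (C)(C)V, the unsyllabifiable consonants are /k/ (no codas are permitted; onsets may contain at most 2 consonants).
Deletion applies to /k/.

pðɔmɹɪ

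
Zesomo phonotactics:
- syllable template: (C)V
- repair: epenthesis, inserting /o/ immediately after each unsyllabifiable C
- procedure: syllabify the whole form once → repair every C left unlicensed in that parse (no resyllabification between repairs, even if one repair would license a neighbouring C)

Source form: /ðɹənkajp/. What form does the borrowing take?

Under (C)V, the unsyllabifiable consonants are /ð/, /n/, /j/, /p/ (no codas are permitted; onsets are limited to one consonant).
Inserting the epenthetic vowel yields /ð/ → /ðo/, /n/ → /no/, /j/ → /jo/, /p/ → /po/.

ðoɹənokajopo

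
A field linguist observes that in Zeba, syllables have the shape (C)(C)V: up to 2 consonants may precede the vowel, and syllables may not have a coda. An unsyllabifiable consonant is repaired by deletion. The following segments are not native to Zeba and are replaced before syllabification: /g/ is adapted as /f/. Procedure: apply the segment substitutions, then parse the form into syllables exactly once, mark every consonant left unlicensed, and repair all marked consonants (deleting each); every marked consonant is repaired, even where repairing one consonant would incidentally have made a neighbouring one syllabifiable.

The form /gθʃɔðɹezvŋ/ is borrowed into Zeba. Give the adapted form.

Substitution: /g/ → /f/, giving /fθʃɔðɹezvŋ/.
Under (C)(C)V, the unsyllabifiable consonants are /f/, /z/, /v/, /ŋ/ (no codas are permitted; onsets may contain at most 2 consonants).
Each unlicensed consonant is deleted: /f/, /z/, /v/, /ŋ/.

θʃɔðɹe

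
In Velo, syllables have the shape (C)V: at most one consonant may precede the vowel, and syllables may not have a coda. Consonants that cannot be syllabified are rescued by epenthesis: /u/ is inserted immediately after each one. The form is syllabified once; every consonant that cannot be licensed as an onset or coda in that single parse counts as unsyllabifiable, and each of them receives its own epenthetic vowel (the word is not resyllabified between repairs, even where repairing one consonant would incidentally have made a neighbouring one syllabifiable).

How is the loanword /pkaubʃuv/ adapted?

Syllabifying with onset maximization leaves /p/, /b/, /v/ stranded (no codas are permitted; onsets are limited to one consonant).
Each unlicensed consonant becomes the onset of a new syllable: /p/ → /pu/, /b/ → /bu/, /v/ → /vu/.

pukaubuʃuvu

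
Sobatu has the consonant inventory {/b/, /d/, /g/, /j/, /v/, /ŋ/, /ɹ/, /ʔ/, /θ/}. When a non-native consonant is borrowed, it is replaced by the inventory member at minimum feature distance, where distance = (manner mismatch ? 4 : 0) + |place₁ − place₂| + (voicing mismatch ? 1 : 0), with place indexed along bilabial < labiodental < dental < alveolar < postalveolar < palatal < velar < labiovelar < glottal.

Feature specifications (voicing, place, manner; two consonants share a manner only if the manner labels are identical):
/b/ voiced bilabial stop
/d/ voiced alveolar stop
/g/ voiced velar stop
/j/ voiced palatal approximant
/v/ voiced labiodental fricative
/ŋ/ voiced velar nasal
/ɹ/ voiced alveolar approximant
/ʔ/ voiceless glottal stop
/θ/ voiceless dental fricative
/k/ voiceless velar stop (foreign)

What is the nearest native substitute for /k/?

g

/g/ is closest: same manner (stop), place distance 0 (velar→velar), voicing differs (+1); total 1. Next closest is /ʔ/ at distance 2.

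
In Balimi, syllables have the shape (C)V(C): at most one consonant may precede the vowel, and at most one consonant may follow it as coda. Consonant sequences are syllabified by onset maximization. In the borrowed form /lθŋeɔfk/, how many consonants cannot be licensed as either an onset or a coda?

Syllabifying with onset maximization leaves /l/, /θ/, /k/ stranded (at most one coda consonant is licensed; onsets are limited to one consonant).

3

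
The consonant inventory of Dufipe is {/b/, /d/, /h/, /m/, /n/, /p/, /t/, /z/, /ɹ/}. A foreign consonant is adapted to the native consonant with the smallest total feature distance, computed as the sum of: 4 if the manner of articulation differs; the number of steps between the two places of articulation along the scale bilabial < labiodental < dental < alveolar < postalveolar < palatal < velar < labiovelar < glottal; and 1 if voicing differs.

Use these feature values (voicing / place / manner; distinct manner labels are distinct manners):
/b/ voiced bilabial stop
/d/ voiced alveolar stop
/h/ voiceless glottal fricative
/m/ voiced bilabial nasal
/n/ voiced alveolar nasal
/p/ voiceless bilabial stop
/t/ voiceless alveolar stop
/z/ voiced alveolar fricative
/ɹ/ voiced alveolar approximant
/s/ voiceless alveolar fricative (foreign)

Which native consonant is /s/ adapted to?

/z/ is closest: same manner (fricative), place distance 0 (alveolar→alveolar), voicing differs (+1); total 1. Next closest is /t/ at distance 4.

z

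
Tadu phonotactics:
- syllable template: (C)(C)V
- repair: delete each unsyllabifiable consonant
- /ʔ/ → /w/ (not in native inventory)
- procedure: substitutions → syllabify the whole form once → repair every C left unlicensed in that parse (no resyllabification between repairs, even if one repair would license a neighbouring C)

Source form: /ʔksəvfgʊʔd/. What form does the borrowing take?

ksəfgʊ

Substitution: /ʔ/ → /w/, giving /wksəvfgʊwd/.
The consonants /w/, /v/, /w/, /d/ cannot be parsed into a legal (C)(C)V syllable (no codas are permitted; onsets may contain at most 2 consonants).
Each unlicensed consonant is deleted: /w/, /v/, /w/, /d/.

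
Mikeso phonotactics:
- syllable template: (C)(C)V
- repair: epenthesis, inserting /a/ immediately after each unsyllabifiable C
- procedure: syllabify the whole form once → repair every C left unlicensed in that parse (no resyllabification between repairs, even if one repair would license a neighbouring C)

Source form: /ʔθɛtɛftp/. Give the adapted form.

Syllabifying with onset maximization leaves /f/, /t/, /p/ stranded (no codas are permitted; onsets may contain at most 2 consonants).
Inserting the epenthetic vowel yields /f/ → /fa/, /t/ → /ta/, /p/ → /pa/.

ʔθɛtɛfatapa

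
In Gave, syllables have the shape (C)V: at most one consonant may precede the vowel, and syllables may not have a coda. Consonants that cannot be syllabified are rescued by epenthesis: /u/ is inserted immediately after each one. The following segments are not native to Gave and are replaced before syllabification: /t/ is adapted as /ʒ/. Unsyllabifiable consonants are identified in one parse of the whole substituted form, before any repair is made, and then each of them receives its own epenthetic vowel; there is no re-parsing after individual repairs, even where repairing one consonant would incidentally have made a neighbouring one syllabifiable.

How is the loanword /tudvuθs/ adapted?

ʒuduvuθusu

Substitution: /t/ → /ʒ/, giving /ʒudvuθs/.
Under (C)V, the unsyllabifiable consonants are /d/, /θ/, /s/ (no codas are permitted; onsets are limited to one consonant).
Epenthesis after each stranded consonant: /d/ → /du/, /θ/ → /θu/, /s/ → /su/.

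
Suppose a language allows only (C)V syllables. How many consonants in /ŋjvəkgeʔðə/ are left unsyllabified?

4

Syllabifying with onset maximization leaves /ŋ/, /j/, /k/, /ʔ/ stranded (no codas are permitted; onsets are limited to one consonant).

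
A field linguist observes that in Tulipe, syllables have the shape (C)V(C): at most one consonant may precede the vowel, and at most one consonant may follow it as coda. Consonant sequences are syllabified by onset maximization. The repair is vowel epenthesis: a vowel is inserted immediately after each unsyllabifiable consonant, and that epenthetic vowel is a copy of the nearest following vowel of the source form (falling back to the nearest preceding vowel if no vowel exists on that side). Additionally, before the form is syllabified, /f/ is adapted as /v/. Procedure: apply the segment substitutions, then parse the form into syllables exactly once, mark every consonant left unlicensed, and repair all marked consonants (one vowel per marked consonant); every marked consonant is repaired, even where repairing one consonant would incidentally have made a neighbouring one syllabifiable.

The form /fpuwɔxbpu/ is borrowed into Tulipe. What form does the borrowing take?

vupuwɔxbupu

Substitution: /f/ → /v/, giving /vpuwɔxbpu/.
Under (C)V(C), the unsyllabifiable consonants are /v/, /b/ (at most one coda consonant is licensed; onsets are limited to one consonant).
Inserting the epenthetic vowel yields /v/ → /vu/, /b/ → /bu/.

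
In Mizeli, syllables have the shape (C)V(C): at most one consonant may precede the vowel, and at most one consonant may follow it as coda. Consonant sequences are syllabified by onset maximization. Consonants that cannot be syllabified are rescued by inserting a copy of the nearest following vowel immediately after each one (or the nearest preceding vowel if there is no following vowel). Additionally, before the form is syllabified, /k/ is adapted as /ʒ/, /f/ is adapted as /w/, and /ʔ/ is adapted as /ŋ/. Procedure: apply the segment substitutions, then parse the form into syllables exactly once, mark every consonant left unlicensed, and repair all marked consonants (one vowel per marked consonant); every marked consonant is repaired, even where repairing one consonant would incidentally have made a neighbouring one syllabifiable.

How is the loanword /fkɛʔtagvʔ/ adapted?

wɛʒɛŋtagvaŋa

Substitution: /f/ → /w/, /k/ → /ʒ/, /ʔ/ → /ŋ/, giving /wʒɛŋtagvŋ/.
Syllabifying with onset maximization leaves /w/, /v/, /ŋ/ stranded (at most one coda consonant is licensed; onsets are limited to one consonant).
Epenthesis after each stranded consonant: /w/ → /wɛ/, /v/ → /va/, /ŋ/ → /ŋa/.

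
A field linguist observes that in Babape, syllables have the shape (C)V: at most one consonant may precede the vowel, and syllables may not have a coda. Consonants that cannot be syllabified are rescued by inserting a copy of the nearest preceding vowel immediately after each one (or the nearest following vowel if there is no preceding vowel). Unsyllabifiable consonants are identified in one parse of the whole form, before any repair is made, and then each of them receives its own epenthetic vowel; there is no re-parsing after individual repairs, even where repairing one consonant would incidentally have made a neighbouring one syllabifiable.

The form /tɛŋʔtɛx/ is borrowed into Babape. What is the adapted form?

tɛŋɛʔɛtɛxɛ

The consonants /ŋ/, /ʔ/, /x/ cannot be parsed into a legal (C)V syllable (no codas are permitted; onsets are limited to one consonant).
Epenthesis after each stranded consonant: /ŋ/ → /ŋɛ/, /ʔ/ → /ʔɛ/, /x/ → /xɛ/.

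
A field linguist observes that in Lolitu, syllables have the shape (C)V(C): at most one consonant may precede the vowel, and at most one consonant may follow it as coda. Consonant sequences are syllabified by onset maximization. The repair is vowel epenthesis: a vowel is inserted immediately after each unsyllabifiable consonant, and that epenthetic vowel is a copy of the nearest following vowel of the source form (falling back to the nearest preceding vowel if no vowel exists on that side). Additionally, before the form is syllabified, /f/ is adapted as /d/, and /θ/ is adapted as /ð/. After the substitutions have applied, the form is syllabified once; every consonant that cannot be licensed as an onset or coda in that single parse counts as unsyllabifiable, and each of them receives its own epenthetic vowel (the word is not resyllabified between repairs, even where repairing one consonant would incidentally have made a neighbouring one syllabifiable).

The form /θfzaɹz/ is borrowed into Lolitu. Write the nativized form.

ðadazaɹza

Substitution: /θ/ → /ð/, /f/ → /d/, giving /ðdzaɹz/.
Syllabifying with onset maximization leaves /ð/, /d/, /z/ stranded (at most one coda consonant is licensed; onsets are limited to one consonant).
Inserting the epenthetic vowel yields /ð/ → /ða/, /d/ → /da/, /z/ → /za/.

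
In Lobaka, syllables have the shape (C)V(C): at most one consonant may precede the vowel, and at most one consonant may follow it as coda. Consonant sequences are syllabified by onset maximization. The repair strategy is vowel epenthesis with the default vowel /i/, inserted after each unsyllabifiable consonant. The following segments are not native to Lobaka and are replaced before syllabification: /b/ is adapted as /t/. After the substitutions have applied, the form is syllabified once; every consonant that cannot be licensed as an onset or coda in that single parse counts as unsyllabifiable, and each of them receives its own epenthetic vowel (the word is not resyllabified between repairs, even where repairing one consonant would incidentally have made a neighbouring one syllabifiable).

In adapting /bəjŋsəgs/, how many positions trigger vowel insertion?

After substitution the input is /təjŋsəgs/.
The unsyllabifiable consonants are /ŋ/, /s/; each receives one epenthetic vowel.

2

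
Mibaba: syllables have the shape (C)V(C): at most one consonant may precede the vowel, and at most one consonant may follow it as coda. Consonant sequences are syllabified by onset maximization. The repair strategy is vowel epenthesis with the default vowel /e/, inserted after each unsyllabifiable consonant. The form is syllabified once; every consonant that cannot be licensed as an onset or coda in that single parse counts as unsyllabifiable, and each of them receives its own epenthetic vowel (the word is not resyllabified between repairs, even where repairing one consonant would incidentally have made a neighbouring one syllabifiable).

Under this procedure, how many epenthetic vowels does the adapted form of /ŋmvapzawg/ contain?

The unsyllabifiable consonants are /ŋ/, /m/, /g/; each receives one epenthetic vowel.

3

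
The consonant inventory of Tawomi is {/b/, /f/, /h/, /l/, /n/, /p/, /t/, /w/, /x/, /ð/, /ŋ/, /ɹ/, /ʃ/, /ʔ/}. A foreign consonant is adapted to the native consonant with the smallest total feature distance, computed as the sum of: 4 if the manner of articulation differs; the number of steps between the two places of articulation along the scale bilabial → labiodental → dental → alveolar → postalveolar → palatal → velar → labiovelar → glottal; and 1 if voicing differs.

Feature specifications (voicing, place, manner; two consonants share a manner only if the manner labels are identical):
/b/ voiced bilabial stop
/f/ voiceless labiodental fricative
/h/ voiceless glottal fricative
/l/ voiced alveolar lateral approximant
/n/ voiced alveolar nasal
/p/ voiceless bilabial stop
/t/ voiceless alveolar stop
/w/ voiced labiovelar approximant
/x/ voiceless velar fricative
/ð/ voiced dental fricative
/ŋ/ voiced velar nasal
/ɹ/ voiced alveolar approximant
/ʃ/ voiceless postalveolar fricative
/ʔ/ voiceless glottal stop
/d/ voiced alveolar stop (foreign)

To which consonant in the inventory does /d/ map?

/t/ is closest: same manner (stop), place distance 0 (alveolar→alveolar), voicing differs (+1); total 1. Next closest is /b/ at distance 3.

t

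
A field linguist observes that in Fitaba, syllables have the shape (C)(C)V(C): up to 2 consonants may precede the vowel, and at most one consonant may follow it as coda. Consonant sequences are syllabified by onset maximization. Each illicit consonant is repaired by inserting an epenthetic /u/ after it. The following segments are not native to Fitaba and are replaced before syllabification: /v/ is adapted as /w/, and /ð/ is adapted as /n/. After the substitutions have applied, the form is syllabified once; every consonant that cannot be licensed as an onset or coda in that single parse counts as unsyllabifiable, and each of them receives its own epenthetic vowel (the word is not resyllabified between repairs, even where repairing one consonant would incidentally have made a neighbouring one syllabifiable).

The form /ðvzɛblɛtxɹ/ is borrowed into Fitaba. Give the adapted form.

Substitution: /ð/ → /n/, /v/ → /w/, giving /nwzɛblɛtxɹ/.
Syllabifying with onset maximization leaves /n/, /x/, /ɹ/ stranded (at most one coda consonant is licensed; onsets may contain at most 2 consonants).
Epenthesis after each stranded consonant: /n/ → /nu/, /x/ → /xu/, /ɹ/ → /ɹu/.

nuwzɛblɛtxuɹu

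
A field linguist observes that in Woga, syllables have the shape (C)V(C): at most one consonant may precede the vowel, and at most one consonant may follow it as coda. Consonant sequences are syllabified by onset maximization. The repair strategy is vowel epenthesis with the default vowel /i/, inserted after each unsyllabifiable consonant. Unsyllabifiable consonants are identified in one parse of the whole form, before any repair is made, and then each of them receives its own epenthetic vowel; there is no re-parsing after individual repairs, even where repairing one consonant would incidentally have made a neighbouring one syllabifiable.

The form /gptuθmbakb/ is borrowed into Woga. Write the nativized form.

The consonants /g/, /p/, /m/, /b/ cannot be parsed into a legal (C)V(C) syllable (at most one coda consonant is licensed; onsets are limited to one consonant).
Epenthesis after each stranded consonant: /g/ → /gi/, /p/ → /pi/, /m/ → /mi/, /b/ → /bi/.

gipituθmibakbi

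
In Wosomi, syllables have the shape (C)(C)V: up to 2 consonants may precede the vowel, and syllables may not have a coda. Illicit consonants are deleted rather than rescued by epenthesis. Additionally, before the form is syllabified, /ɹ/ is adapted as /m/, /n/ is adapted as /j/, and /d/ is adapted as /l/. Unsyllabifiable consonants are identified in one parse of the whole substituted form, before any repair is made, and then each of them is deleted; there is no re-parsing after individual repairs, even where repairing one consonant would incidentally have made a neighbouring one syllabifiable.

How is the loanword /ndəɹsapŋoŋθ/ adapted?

jləmsapŋo

Substitution: /n/ → /j/, /d/ → /l/, /ɹ/ → /m/, giving /jləmsapŋoŋθ/.
Under (C)(C)V, the unsyllabifiable consonants are /ŋ/, /θ/ (no codas are permitted; onsets may contain at most 2 consonants).
Deleting the stranded consonants removes /ŋ/, /θ/.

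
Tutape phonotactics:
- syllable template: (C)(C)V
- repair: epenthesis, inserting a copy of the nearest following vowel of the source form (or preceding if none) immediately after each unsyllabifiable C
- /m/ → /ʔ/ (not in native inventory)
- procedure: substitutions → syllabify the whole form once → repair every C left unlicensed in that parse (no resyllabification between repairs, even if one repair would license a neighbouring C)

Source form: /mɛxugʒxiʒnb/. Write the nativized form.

Substitution: /m/ → /ʔ/, giving /ʔɛxugʒxiʒnb/.
Syllabifying with onset maximization leaves /g/, /ʒ/, /n/, /b/ stranded (no codas are permitted; onsets may contain at most 2 consonants).
Epenthesis after each stranded consonant: /g/ → /gi/, /ʒ/ → /ʒi/, /n/ → /ni/, /b/ → /bi/.

ʔɛxugiʒxiʒinibi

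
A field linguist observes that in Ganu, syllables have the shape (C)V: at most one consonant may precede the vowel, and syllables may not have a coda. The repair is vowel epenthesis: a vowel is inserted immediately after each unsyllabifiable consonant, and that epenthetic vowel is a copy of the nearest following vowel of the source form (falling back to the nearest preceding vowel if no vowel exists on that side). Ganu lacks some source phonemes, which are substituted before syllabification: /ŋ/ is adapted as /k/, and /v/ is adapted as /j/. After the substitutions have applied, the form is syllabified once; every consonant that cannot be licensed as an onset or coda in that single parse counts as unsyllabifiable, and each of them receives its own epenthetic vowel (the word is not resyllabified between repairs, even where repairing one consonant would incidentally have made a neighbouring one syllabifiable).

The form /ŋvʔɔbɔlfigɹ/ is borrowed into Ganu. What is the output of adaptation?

kɔjɔʔɔbɔlifigiɹi

Substitution: /ŋ/ → /k/, /v/ → /j/, giving /kjʔɔbɔlfigɹ/.
The consonants /k/, /j/, /l/, /g/, /ɹ/ cannot be parsed into a legal (C)V syllable (no codas are permitted; onsets are limited to one consonant).
Inserting the epenthetic vowel yields /k/ → /kɔ/, /j/ → /jɔ/, /l/ → /li/, /g/ → /gi/, /ɹ/ → /ɹi/.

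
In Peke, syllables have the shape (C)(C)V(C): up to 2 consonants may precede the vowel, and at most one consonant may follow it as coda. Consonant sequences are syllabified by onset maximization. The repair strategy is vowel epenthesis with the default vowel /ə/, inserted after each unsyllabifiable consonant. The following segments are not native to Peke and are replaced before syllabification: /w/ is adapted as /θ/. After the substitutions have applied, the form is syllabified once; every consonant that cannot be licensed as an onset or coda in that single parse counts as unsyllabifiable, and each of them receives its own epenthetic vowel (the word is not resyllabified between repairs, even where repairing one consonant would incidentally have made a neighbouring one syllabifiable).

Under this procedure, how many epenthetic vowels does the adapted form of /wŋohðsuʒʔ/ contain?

After substitution the input is /θŋohðsuʒʔ/.
The unsyllabifiable consonants are /ʔ/; each receives one epenthetic vowel.

1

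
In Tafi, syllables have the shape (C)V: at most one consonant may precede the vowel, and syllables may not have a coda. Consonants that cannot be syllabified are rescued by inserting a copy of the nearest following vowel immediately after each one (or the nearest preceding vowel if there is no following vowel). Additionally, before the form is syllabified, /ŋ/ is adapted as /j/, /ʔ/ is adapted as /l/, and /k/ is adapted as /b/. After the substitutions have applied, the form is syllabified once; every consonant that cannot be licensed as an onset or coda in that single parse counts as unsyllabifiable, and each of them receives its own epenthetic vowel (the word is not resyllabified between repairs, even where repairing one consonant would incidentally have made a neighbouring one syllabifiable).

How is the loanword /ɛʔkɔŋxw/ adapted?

ɛlɔbɔjɔxɔwɔ

Substitution: /ʔ/ → /l/, /k/ → /b/, /ŋ/ → /j/, giving /ɛlbɔjxw/.
Syllabifying with onset maximization leaves /l/, /j/, /x/, /w/ stranded (no codas are permitted; onsets are limited to one consonant).
Epenthesis after each stranded consonant: /l/ → /lɔ/, /j/ → /jɔ/, /x/ → /xɔ/, /w/ → /wɔ/.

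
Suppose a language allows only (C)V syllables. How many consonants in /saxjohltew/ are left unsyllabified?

4

The consonants /x/, /h/, /l/, /w/ cannot be parsed into a legal (C)V syllable (no codas are permitted; onsets are limited to one consonant).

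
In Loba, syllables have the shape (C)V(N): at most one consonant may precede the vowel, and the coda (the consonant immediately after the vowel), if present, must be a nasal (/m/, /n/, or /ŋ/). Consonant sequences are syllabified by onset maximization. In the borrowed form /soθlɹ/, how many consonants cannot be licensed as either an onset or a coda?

3

Syllabifying with onset maximization leaves /θ/, /l/, /ɹ/ stranded (only a nasal (/m/, /n/, or /ŋ/) is licensed in coda position; onsets are limited to one consonant).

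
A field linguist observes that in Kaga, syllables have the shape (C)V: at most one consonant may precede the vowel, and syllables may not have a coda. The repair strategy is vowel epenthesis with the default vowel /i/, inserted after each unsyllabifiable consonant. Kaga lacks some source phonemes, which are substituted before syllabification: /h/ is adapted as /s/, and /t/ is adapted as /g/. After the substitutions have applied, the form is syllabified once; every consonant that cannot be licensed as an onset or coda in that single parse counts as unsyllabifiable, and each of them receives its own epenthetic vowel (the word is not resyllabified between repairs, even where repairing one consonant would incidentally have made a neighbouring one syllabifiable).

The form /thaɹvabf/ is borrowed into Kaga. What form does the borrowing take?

Substitution: /t/ → /g/, /h/ → /s/, giving /gsaɹvabf/.
Under (C)V, the unsyllabifiable consonants are /g/, /ɹ/, /b/, /f/ (no codas are permitted; onsets are limited to one consonant).
Each unlicensed consonant becomes the onset of a new syllable: /g/ → /gi/, /ɹ/ → /ɹi/, /b/ → /bi/, /f/ → /fi/.

gisaɹivabifi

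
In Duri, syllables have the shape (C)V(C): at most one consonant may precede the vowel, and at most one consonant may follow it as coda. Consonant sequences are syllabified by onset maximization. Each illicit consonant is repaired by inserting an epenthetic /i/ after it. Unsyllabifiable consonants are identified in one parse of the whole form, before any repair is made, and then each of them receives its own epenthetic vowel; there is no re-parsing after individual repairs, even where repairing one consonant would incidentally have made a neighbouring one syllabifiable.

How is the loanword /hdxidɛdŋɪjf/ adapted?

hidixidɛdŋɪjfi

Syllabifying with onset maximization leaves /h/, /d/, /f/ stranded (at most one coda consonant is licensed; onsets are limited to one consonant).
Epenthesis after each stranded consonant: /h/ → /hi/, /d/ → /di/, /f/ → /fi/.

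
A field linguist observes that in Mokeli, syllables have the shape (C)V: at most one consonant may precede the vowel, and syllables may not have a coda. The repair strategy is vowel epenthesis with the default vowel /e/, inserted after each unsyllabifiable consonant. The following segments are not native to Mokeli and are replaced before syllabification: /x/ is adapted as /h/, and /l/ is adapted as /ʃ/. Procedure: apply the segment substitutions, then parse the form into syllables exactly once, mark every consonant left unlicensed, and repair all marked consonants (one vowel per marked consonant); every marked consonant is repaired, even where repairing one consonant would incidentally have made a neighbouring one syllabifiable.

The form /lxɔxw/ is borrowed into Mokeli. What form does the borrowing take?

Substitution: /l/ → /ʃ/, /x/ → /h/, giving /ʃhɔhw/.
The consonants /ʃ/, /h/, /w/ cannot be parsed into a legal (C)V syllable (no codas are permitted; onsets are limited to one consonant).
Each unlicensed consonant becomes the onset of a new syllable: /ʃ/ → /ʃe/, /h/ → /he/, /w/ → /we/.

ʃehɔhewe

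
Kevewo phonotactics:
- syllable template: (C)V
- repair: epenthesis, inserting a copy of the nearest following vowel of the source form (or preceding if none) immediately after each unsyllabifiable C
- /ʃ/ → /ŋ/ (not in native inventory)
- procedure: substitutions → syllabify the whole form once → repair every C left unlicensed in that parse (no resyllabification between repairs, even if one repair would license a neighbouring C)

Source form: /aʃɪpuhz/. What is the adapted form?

aŋɪpuhuzu

Substitution: /ʃ/ → /ŋ/, giving /aŋɪpuhz/.
Under (C)V, the unsyllabifiable consonants are /h/, /z/ (no codas are permitted; onsets are limited to one consonant).
Each unlicensed consonant becomes the onset of a new syllable: /h/ → /hu/, /z/ → /zu/.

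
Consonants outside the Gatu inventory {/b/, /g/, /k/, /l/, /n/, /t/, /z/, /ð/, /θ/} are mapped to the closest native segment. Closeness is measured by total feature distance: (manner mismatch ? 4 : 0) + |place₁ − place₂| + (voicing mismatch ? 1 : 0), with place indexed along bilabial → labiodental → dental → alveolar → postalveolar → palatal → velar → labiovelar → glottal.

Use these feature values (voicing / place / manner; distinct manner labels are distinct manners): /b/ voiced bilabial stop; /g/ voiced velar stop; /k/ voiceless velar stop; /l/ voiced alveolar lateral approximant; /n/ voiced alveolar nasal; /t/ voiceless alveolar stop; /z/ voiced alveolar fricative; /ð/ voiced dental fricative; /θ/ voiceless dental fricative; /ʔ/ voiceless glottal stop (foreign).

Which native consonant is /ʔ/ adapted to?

/k/ is closest: same manner (stop), place distance 2 (glottal→velar), same voicing; total 2. Next closest is /g/ at distance 3.

k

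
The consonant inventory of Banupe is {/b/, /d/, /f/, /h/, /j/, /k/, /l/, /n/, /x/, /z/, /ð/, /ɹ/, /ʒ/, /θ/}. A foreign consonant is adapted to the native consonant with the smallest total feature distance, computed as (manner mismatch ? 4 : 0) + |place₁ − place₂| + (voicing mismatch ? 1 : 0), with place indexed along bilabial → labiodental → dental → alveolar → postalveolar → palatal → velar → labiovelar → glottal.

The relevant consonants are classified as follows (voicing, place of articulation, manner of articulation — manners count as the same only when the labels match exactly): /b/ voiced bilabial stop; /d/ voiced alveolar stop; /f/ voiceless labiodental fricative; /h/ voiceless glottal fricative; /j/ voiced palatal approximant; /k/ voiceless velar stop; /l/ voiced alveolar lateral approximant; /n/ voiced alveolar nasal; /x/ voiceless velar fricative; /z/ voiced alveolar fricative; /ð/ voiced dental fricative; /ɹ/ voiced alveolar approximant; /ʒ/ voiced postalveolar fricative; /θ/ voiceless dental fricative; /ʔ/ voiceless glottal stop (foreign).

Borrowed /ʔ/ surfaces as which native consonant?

/k/ is closest: same manner (stop), place distance 2 (glottal→velar), same voicing; total 2. Next closest is /h/ at distance 4.

k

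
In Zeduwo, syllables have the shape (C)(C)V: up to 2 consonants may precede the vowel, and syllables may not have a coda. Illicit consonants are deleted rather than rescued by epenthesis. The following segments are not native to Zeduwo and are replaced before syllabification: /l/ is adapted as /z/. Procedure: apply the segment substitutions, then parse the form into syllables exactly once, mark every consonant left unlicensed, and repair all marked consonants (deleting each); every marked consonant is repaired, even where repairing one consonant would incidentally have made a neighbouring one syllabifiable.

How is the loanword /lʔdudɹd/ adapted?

ʔdu

Substitution: /l/ → /z/, giving /zʔdudɹd/.
Syllabifying with onset maximization leaves /z/, /d/, /ɹ/, /d/ stranded (no codas are permitted; onsets may contain at most 2 consonants).
Deletion applies to /z/, /d/, /ɹ/, /d/.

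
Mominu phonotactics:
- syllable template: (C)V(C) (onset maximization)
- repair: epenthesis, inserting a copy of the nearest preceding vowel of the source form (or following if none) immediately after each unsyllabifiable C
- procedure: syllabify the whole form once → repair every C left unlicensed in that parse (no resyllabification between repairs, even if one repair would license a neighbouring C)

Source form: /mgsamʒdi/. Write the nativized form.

magasamʒadi

Syllabifying with onset maximization leaves /m/, /g/, /ʒ/ stranded (at most one coda consonant is licensed; onsets are limited to one consonant).
Inserting the epenthetic vowel yields /m/ → /ma/, /g/ → /ga/, /ʒ/ → /ʒa/.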